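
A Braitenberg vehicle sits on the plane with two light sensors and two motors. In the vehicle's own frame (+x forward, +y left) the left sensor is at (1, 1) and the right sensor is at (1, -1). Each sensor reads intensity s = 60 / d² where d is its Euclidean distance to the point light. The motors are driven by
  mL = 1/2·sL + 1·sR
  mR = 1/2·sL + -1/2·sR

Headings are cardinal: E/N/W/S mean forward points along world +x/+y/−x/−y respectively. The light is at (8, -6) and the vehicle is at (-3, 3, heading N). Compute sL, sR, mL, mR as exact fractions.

left sensor world pos  = (-4, 4); dL² = 244
right sensor world pos = (-2, 4); dR² = 200
sL = 60/244 = 15/61
sR = 60/200 = 3/10
mL = 1/2·sL + 1·sR = 129/305
mR = 1/2·sL + -1/2·sR = -33/1220

15/61 3/10 129/305 -33/1220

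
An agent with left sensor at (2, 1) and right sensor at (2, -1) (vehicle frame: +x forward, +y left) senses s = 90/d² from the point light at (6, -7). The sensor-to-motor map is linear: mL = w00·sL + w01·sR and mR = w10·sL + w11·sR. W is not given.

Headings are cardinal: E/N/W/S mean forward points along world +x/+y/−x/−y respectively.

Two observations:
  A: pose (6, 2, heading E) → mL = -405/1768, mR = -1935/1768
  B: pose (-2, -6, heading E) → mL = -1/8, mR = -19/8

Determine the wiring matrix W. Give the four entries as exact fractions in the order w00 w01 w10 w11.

1/2 -1/2 -1/2 -1/2

obs A: pose=(6,2,E) → sL=45/52, sR=45/34, mL=-405/1768, mR=-1935/1768
obs B: pose=(-2,-6,E) → sL=9/4, sR=5/2, mL=-1/8, mR=-19/8
sensor matrix S = [[45/52, 45/34], [9/4, 5/2]]; det S = -180/221
solve [mL_A; mL_B] = S·[w00; w01] and [mR_A; mR_B] = S·[w10; w11]:
  w00 = 1/2, w01 = -1/2, w10 = -1/2, w11 = -1/2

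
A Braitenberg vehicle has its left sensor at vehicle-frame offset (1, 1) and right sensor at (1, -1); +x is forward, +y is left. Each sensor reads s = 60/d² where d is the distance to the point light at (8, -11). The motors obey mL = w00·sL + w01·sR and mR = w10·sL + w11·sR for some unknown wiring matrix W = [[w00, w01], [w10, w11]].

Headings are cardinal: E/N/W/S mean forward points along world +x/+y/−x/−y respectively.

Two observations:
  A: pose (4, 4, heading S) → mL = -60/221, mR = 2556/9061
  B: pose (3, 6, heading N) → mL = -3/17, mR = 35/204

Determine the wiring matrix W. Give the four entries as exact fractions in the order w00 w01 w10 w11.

obs A: pose=(4,4,S) → sL=12/41, sR=60/221, mL=-60/221, mR=2556/9061
obs B: pose=(3,6,N) → sL=1/6, sR=3/17, mL=-3/17, mR=35/204
sensor matrix S = [[12/41, 60/221], [1/6, 3/17]]; det S = 58/9061
solve [mL_A; mL_B] = S·[w00; w01] and [mR_A; mR_B] = S·[w10; w11]:
  w00 = 0, w01 = -1, w10 = 1/2, w11 = 1/2

0 -1 1/2 1/2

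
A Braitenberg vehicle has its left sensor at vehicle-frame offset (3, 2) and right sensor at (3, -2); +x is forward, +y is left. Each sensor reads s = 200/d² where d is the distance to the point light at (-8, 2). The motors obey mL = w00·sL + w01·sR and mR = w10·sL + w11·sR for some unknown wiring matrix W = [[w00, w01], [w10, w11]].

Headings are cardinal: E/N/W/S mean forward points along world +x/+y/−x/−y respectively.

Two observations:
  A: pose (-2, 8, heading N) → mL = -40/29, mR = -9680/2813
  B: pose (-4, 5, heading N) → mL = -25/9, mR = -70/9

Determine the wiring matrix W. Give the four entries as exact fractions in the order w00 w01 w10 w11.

0 -1 -1 -1

obs A: pose=(-2,8,N) → sL=200/97, sR=40/29, mL=-40/29, mR=-9680/2813
obs B: pose=(-4,5,N) → sL=5, sR=25/9, mL=-25/9, mR=-70/9
sensor matrix S = [[200/97, 40/29], [5, 25/9]]; det S = -29600/25317
solve [mL_A; mL_B] = S·[w00; w01] and [mR_A; mR_B] = S·[w10; w11]:
  w00 = 0, w01 = -1, w10 = -1, w11 = -1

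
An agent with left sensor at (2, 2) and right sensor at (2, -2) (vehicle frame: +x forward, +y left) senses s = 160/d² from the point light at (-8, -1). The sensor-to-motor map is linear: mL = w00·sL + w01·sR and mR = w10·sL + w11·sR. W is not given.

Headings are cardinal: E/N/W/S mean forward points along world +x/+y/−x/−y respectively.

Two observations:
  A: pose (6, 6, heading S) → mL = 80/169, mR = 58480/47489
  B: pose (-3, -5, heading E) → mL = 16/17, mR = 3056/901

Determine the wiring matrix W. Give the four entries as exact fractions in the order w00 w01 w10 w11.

0 1/2 1/2 1

obs A: pose=(6,6,S) → sL=160/281, sR=160/169, mL=80/169, mR=58480/47489
obs B: pose=(-3,-5,E) → sL=160/53, sR=32/17, mL=16/17, mR=3056/901
sensor matrix S = [[160/281, 160/169], [160/53, 32/17]]; det S = -76431360/42787589
solve [mL_A; mL_B] = S·[w00; w01] and [mR_A; mR_B] = S·[w10; w11]:
  w00 = 0, w01 = 1/2, w10 = 1/2, w11 = 1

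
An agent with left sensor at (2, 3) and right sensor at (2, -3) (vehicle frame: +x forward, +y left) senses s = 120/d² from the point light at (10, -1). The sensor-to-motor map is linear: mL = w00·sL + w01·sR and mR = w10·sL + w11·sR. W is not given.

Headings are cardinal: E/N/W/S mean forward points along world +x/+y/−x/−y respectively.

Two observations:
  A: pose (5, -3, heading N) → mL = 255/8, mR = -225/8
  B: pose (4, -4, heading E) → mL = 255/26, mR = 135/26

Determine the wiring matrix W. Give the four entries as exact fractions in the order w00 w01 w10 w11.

1 1 1 -1

obs A: pose=(5,-3,N) → sL=15/8, sR=30, mL=255/8, mR=-225/8
obs B: pose=(4,-4,E) → sL=15/2, sR=30/13, mL=255/26, mR=135/26
sensor matrix S = [[15/8, 30], [15/2, 30/13]]; det S = -11475/52
solve [mL_A; mL_B] = S·[w00; w01] and [mR_A; mR_B] = S·[w10; w11]:
  w00 = 1, w01 = 1, w10 = 1, w11 = -1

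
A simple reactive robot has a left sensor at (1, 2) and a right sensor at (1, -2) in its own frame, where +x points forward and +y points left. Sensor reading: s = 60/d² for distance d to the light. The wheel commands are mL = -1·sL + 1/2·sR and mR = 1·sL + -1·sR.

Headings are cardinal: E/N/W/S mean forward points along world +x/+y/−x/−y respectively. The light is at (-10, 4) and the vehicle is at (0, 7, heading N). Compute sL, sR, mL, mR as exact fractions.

3/4 3/8 -9/16 3/8

left sensor world pos  = (-2, 8); dL² = 80
right sensor world pos = (2, 8); dR² = 160
sL = 60/80 = 3/4
sR = 60/160 = 3/8
mL = -1·sL + 1/2·sR = -9/16
mR = 1·sL + -1·sR = 3/8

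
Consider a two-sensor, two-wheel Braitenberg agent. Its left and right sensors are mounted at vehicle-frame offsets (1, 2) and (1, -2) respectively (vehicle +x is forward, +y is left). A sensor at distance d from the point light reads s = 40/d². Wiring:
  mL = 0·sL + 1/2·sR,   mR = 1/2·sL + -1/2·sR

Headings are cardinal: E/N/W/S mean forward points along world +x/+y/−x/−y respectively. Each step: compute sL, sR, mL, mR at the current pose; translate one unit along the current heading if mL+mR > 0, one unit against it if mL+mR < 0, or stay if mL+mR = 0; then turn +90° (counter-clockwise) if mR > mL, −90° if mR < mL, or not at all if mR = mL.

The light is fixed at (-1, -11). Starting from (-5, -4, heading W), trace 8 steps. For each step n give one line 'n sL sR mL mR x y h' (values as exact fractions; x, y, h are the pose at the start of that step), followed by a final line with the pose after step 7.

n=0: pose=(-5,-4,W); sL=4/5, sR=20/53; mL=10/53, mR=56/265; mL+mR=2/5 → advance +1; mR−mL=6/265 → turn +1·90°
n=1: pose=(-6,-4,S); sL=8/9, sR=8/17; mL=4/17, mR=32/153; mL+mR=4/9 → advance +1; mR−mL=-4/153 → turn -1·90°
n=2: pose=(-6,-5,W); sL=10/13, sR=2/5; mL=1/5, mR=12/65; mL+mR=5/13 → advance +1; mR−mL=-1/65 → turn -1·90°
n=3: pose=(-7,-5,N); sL=40/113, sR=8/13; mL=4/13, mR=-192/1469; mL+mR=20/113 → advance +1; mR−mL=-644/1469 → turn -1·90°
n=4: pose=(-7,-4,E); sL=20/53, sR=4/5; mL=2/5, mR=-56/265; mL+mR=10/53 → advance +1; mR−mL=-162/265 → turn -1·90°
n=5: pose=(-6,-4,S); sL=8/9, sR=8/17; mL=4/17, mR=32/153; mL+mR=4/9 → advance +1; mR−mL=-4/153 → turn -1·90°
n=6: pose=(-6,-5,W); sL=10/13, sR=2/5; mL=1/5, mR=12/65; mL+mR=5/13 → advance +1; mR−mL=-1/65 → turn -1·90°
n=7: pose=(-7,-5,N); sL=40/113, sR=8/13; mL=4/13, mR=-192/1469; mL+mR=20/113 → advance +1; mR−mL=-644/1469 → turn -1·90°

0 4/5 20/53 10/53 56/265 -5 -4 W
1 8/9 8/17 4/17 32/153 -6 -4 S
2 10/13 2/5 1/5 12/65 -6 -5 W
3 40/113 8/13 4/13 -192/1469 -7 -5 N
4 20/53 4/5 2/5 -56/265 -7 -4 E
5 8/9 8/17 4/17 32/153 -6 -4 S
6 10/13 2/5 1/5 12/65 -6 -5 W
7 40/113 8/13 4/13 -192/1469 -7 -5 N
final -7 -4 E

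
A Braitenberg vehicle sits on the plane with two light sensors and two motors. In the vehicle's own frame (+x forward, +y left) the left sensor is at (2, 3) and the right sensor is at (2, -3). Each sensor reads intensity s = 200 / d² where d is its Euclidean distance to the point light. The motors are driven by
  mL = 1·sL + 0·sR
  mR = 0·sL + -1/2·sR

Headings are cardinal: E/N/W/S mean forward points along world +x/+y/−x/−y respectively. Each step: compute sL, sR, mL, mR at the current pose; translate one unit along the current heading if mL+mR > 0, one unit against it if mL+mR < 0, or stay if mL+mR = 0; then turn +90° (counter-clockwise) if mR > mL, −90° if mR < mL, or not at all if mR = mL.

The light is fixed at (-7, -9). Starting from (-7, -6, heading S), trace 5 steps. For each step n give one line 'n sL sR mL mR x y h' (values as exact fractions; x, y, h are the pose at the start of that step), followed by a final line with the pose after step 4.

n=0: pose=(-7,-6,S); sL=20, sR=20; mL=20, mR=-10; mL+mR=10 → advance +1; mR−mL=-30 → turn -1·90°
n=1: pose=(-7,-7,W); sL=40, sR=200/29; mL=40, mR=-100/29; mL+mR=1060/29 → advance +1; mR−mL=-1260/29 → turn -1·90°
n=2: pose=(-8,-7,N); sL=25/4, sR=10; mL=25/4, mR=-5; mL+mR=5/4 → advance +1; mR−mL=-45/4 → turn -1·90°
n=3: pose=(-8,-6,E); sL=200/37, sR=200; mL=200/37, mR=-100; mL+mR=-3500/37 → advance -1; mR−mL=-3900/37 → turn -1·90°
n=4: pose=(-9,-6,S); sL=100, sR=100/13; mL=100, mR=-50/13; mL+mR=1250/13 → advance +1; mR−mL=-1350/13 → turn -1·90°

0 20 20 20 -10 -7 -6 S
1 40 200/29 40 -100/29 -7 -7 W
2 25/4 10 25/4 -5 -8 -7 N
3 200/37 200 200/37 -100 -8 -6 E
4 100 100/13 100 -50/13 -9 -6 S
final -9 -7 W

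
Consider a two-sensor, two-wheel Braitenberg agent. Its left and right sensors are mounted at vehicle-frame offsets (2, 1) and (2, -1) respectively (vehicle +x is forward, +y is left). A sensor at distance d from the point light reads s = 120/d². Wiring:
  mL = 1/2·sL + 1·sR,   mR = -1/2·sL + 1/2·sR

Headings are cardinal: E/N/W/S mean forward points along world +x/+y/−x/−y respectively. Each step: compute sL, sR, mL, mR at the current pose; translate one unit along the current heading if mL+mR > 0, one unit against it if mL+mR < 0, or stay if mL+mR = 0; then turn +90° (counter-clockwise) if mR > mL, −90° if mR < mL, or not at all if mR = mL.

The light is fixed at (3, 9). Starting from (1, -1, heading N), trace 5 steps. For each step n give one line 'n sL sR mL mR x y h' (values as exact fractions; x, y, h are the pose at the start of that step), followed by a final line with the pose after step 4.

n=0: pose=(1,-1,N); sL=120/73, sR=24/13; mL=2532/949, mR=96/949; mL+mR=36/13 → advance +1; mR−mL=-2436/949 → turn -1·90°
n=1: pose=(1,0,E); sL=15/8, sR=6/5; mL=171/80, mR=-27/80; mL+mR=9/5 → advance +1; mR−mL=-99/40 → turn -1·90°
n=2: pose=(2,0,S); sL=120/121, sR=24/25; mL=4404/3025, mR=-48/3025; mL+mR=36/25 → advance +1; mR−mL=-4452/3025 → turn -1·90°
n=3: pose=(2,-1,W); sL=12/13, sR=4/3; mL=70/39, mR=8/39; mL+mR=2 → advance +1; mR−mL=-62/39 → turn -1·90°
n=4: pose=(1,-1,N); sL=120/73, sR=24/13; mL=2532/949, mR=96/949; mL+mR=36/13 → advance +1; mR−mL=-2436/949 → turn -1·90°

0 120/73 24/13 2532/949 96/949 1 -1 N
1 15/8 6/5 171/80 -27/80 1 0 E
2 120/121 24/25 4404/3025 -48/3025 2 0 S
3 12/13 4/3 70/39 8/39 2 -1 W
4 120/73 24/13 2532/949 96/949 1 -1 N
final 1 0 E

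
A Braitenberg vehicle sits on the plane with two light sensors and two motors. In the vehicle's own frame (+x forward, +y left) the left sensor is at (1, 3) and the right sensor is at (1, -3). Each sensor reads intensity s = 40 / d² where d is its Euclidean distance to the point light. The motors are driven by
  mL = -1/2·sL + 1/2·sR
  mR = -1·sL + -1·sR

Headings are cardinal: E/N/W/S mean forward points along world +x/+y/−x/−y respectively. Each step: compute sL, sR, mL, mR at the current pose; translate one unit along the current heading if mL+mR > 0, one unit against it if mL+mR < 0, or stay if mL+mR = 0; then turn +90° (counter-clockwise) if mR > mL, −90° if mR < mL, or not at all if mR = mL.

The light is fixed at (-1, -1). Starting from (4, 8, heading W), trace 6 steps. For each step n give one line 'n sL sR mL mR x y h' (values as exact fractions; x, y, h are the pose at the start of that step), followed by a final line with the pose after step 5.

0 10/13 1/4 -27/104 -53/52 4 8 W
1 40/109 40/181 -1440/19729 -11600/19729 5 8 N
2 4/17 20/37 96/629 -488/629 5 7 E
3 40/113 40/53 1200/5989 -6640/5989 4 7 S
4 10/13 1/4 -27/104 -53/52 4 8 W
5 40/109 40/181 -1440/19729 -11600/19729 5 8 N
final 5 7 E

n=0: pose=(4,8,W); sL=10/13, sR=1/4; mL=-27/104, mR=-53/52; mL+mR=-133/104 → advance -1; mR−mL=-79/104 → turn -1·90°
n=1: pose=(5,8,N); sL=40/109, sR=40/181; mL=-1440/19729, mR=-11600/19729; mL+mR=-13040/19729 → advance -1; mR−mL=-10160/19729 → turn -1·90°
n=2: pose=(5,7,E); sL=4/17, sR=20/37; mL=96/629, mR=-488/629; mL+mR=-392/629 → advance -1; mR−mL=-584/629 → turn -1·90°
n=3: pose=(4,7,S); sL=40/113, sR=40/53; mL=1200/5989, mR=-6640/5989; mL+mR=-5440/5989 → advance -1; mR−mL=-7840/5989 → turn -1·90°
n=4: pose=(4,8,W); sL=10/13, sR=1/4; mL=-27/104, mR=-53/52; mL+mR=-133/104 → advance -1; mR−mL=-79/104 → turn -1·90°
n=5: pose=(5,8,N); sL=40/109, sR=40/181; mL=-1440/19729, mR=-11600/19729; mL+mR=-13040/19729 → advance -1; mR−mL=-10160/19729 → turn -1·90°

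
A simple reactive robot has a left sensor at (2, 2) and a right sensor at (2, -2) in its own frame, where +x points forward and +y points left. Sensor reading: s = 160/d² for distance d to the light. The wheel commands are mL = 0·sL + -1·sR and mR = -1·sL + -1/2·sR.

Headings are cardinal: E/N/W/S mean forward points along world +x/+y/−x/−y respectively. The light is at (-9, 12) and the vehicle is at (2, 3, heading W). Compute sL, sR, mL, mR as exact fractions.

left sensor world pos  = (0, 1); dL² = 202
right sensor world pos = (0, 5); dR² = 130
sL = 160/202 = 80/101
sR = 160/130 = 16/13
mL = 0·sL + -1·sR = -16/13
mR = -1·sL + -1/2·sR = -1848/1313

80/101 16/13 -16/13 -1848/1313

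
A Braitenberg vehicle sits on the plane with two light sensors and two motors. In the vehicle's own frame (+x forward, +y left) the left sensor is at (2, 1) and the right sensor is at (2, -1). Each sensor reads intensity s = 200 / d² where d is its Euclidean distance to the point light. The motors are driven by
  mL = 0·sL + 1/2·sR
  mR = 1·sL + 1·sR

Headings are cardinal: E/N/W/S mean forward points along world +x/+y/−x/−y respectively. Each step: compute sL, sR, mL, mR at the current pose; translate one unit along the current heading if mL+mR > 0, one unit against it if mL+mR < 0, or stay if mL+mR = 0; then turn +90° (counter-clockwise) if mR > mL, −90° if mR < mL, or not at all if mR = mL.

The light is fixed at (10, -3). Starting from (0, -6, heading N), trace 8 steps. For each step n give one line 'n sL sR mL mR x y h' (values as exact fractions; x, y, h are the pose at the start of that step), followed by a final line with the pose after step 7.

n=0: pose=(0,-6,N); sL=100/61, sR=100/41; mL=50/41, mR=10200/2501; mL+mR=13250/2501 → advance +1; mR−mL=7150/2501 → turn +1·90°
n=1: pose=(0,-5,W); sL=200/153, sR=40/29; mL=20/29, mR=11920/4437; mL+mR=14980/4437 → advance +1; mR−mL=8860/4437 → turn +1·90°
n=2: pose=(-1,-5,S); sL=50/29, sR=5/4; mL=5/8, mR=345/116; mL+mR=835/232 → advance +1; mR−mL=545/232 → turn +1·90°
n=3: pose=(-1,-6,E); sL=40/17, sR=200/97; mL=100/97, mR=7280/1649; mL+mR=8980/1649 → advance +1; mR−mL=5580/1649 → turn +1·90°
n=4: pose=(0,-6,N); sL=100/61, sR=100/41; mL=50/41, mR=10200/2501; mL+mR=13250/2501 → advance +1; mR−mL=7150/2501 → turn +1·90°
n=5: pose=(0,-5,W); sL=200/153, sR=40/29; mL=20/29, mR=11920/4437; mL+mR=14980/4437 → advance +1; mR−mL=8860/4437 → turn +1·90°
n=6: pose=(-1,-5,S); sL=50/29, sR=5/4; mL=5/8, mR=345/116; mL+mR=835/232 → advance +1; mR−mL=545/232 → turn +1·90°
n=7: pose=(-1,-6,E); sL=40/17, sR=200/97; mL=100/97, mR=7280/1649; mL+mR=8980/1649 → advance +1; mR−mL=5580/1649 → turn +1·90°

0 100/61 100/41 50/41 10200/2501 0 -6 N
1 200/153 40/29 20/29 11920/4437 0 -5 W
2 50/29 5/4 5/8 345/116 -1 -5 S
3 40/17 200/97 100/97 7280/1649 -1 -6 E
4 100/61 100/41 50/41 10200/2501 0 -6 N
5 200/153 40/29 20/29 11920/4437 0 -5 W
6 50/29 5/4 5/8 345/116 -1 -5 S
7 40/17 200/97 100/97 7280/1649 -1 -6 E
final 0 -6 N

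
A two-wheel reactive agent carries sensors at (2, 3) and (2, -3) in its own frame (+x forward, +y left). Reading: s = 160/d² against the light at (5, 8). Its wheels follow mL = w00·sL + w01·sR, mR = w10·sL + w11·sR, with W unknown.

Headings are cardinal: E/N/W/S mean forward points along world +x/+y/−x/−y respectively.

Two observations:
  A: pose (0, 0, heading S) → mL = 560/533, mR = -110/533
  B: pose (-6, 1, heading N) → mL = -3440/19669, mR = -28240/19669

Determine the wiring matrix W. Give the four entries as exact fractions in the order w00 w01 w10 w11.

1 -1/2 1/2 -1

obs A: pose=(0,0,S) → sL=20/13, sR=40/41, mL=560/533, mR=-110/533
obs B: pose=(-6,1,N) → sL=160/221, sR=160/89, mL=-3440/19669, mR=-28240/19669
sensor matrix S = [[20/13, 40/41], [160/221, 160/89]]; det S = 1660800/806429
solve [mL_A; mL_B] = S·[w00; w01] and [mR_A; mR_B] = S·[w10; w11]:
  w00 = 1, w01 = -1/2, w10 = 1/2, w11 = -1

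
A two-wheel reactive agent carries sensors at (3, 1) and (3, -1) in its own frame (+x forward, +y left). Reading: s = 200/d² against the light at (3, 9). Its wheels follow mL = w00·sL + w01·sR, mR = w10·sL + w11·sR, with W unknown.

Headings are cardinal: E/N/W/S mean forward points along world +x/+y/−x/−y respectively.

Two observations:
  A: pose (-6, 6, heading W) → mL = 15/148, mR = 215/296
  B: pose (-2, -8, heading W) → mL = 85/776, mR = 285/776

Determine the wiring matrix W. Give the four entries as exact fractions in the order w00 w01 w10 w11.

obs A: pose=(-6,6,W) → sL=5/4, sR=50/37, mL=15/148, mR=215/296
obs B: pose=(-2,-8,W) → sL=50/97, sR=5/8, mL=85/776, mR=285/776
sensor matrix S = [[5/4, 50/37], [50/97, 5/8]]; det S = 9725/114848
solve [mL_A; mL_B] = S·[w00; w01] and [mR_A; mR_B] = S·[w10; w11]:
  w00 = -1, w01 = 1, w10 = -1/2, w11 = 1

-1 1 -1/2 1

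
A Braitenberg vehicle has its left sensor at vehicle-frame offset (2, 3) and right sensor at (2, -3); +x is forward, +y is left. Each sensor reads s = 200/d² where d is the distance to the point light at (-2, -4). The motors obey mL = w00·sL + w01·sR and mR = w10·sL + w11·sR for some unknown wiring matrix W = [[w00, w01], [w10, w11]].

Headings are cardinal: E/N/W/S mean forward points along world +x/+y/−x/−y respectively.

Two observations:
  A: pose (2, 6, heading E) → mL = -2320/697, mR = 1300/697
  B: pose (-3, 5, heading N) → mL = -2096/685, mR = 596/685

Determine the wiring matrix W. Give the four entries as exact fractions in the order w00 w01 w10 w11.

obs A: pose=(2,6,E) → sL=40/41, sR=40/17, mL=-2320/697, mR=1300/697
obs B: pose=(-3,5,N) → sL=200/137, sR=8/5, mL=-2096/685, mR=596/685
sensor matrix S = [[40/41, 40/17], [200/137, 8/5]]; det S = -178944/95489
solve [mL_A; mL_B] = S·[w00; w01] and [mR_A; mR_B] = S·[w10; w11]:
  w00 = -1, w01 = -1, w10 = -1/2, w11 = 1

-1 -1 -1/2 1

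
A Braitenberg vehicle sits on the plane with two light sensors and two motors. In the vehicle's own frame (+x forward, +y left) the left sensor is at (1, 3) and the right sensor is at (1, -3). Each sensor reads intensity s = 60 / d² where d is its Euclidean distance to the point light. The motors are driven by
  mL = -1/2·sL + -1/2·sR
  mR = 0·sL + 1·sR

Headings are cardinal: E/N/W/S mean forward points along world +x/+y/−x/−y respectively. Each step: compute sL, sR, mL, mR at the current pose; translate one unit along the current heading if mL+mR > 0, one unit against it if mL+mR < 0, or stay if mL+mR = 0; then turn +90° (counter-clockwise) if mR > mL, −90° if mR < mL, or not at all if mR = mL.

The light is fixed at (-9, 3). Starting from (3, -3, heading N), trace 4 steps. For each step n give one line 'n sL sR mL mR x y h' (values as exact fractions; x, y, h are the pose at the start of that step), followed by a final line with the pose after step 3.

0 30/53 6/25 -534/1325 6/25 3 -3 N
1 60/221 60/137 -10740/30277 60/137 3 -4 W
2 3/13 15/32 -291/832 15/32 2 -4 S
3 60/169 12/53 -2604/8957 12/53 2 -5 E
final 1 -5 N

n=0: pose=(3,-3,N); sL=30/53, sR=6/25; mL=-534/1325, mR=6/25; mL+mR=-216/1325 → advance -1; mR−mL=852/1325 → turn +1·90°
n=1: pose=(3,-4,W); sL=60/221, sR=60/137; mL=-10740/30277, mR=60/137; mL+mR=2520/30277 → advance +1; mR−mL=24000/30277 → turn +1·90°
n=2: pose=(2,-4,S); sL=3/13, sR=15/32; mL=-291/832, mR=15/32; mL+mR=99/832 → advance +1; mR−mL=681/832 → turn +1·90°
n=3: pose=(2,-5,E); sL=60/169, sR=12/53; mL=-2604/8957, mR=12/53; mL+mR=-576/8957 → advance -1; mR−mL=4632/8957 → turn +1·90°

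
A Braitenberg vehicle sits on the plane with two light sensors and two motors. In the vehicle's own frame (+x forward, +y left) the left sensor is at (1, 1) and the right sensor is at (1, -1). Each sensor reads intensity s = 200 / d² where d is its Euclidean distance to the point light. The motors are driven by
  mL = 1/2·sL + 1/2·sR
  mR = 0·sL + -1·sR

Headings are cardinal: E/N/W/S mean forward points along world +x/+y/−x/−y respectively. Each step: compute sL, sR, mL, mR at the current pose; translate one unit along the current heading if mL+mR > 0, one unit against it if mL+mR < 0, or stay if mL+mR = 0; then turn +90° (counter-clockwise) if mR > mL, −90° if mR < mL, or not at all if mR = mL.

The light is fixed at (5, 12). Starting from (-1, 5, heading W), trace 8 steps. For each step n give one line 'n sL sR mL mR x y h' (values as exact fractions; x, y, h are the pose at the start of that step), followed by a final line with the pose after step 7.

n=0: pose=(-1,5,W); sL=200/113, sR=40/17; mL=3960/1921, mR=-40/17; mL+mR=-560/1921 → advance -1; mR−mL=-8480/1921 → turn -1·90°
n=1: pose=(0,5,N); sL=25/9, sR=50/13; mL=775/234, mR=-50/13; mL+mR=-125/234 → advance -1; mR−mL=-1675/234 → turn -1·90°
n=2: pose=(0,4,E); sL=40/13, sR=200/97; mL=3240/1261, mR=-200/97; mL+mR=640/1261 → advance +1; mR−mL=-5840/1261 → turn -1·90°
n=3: pose=(1,4,S); sL=20/9, sR=100/53; mL=980/477, mR=-100/53; mL+mR=80/477 → advance +1; mR−mL=-1880/477 → turn -1·90°
n=4: pose=(1,3,W); sL=8/5, sR=200/89; mL=856/445, mR=-200/89; mL+mR=-144/445 → advance -1; mR−mL=-1856/445 → turn -1·90°
n=5: pose=(2,3,N); sL=5/2, sR=50/17; mL=185/68, mR=-50/17; mL+mR=-15/68 → advance -1; mR−mL=-385/68 → turn -1·90°
n=6: pose=(2,2,E); sL=40/17, sR=8/5; mL=168/85, mR=-8/5; mL+mR=32/85 → advance +1; mR−mL=-304/85 → turn -1·90°
n=7: pose=(3,2,S); sL=100/61, sR=20/13; mL=1260/793, mR=-20/13; mL+mR=40/793 → advance +1; mR−mL=-2480/793 → turn -1·90°

0 200/113 40/17 3960/1921 -40/17 -1 5 W
1 25/9 50/13 775/234 -50/13 0 5 N
2 40/13 200/97 3240/1261 -200/97 0 4 E
3 20/9 100/53 980/477 -100/53 1 4 S
4 8/5 200/89 856/445 -200/89 1 3 W
5 5/2 50/17 185/68 -50/17 2 3 N
6 40/17 8/5 168/85 -8/5 2 2 E
7 100/61 20/13 1260/793 -20/13 3 2 S
final 3 1 W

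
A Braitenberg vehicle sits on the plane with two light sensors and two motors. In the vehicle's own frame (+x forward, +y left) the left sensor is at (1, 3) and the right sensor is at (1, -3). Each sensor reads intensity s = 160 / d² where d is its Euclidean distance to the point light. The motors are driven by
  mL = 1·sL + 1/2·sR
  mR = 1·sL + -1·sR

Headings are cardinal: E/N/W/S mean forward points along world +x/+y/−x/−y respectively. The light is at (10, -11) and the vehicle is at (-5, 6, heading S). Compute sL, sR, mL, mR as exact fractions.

2/5 8/29 78/145 18/145

left sensor world pos  = (-2, 5); dL² = 400
right sensor world pos = (-8, 5); dR² = 580
sL = 160/400 = 2/5
sR = 160/580 = 8/29
mL = 1·sL + 1/2·sR = 78/145
mR = 1·sL + -1·sR = 18/145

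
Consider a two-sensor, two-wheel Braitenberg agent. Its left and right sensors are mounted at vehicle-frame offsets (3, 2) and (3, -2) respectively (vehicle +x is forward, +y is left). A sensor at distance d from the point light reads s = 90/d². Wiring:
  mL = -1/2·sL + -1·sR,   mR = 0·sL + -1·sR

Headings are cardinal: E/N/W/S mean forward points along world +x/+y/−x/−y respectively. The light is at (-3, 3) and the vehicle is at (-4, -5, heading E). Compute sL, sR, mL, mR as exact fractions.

9/4 45/52 -207/104 -45/52

left sensor world pos  = (-1, -3); dL² = 40
right sensor world pos = (-1, -7); dR² = 104
sL = 90/40 = 9/4
sR = 90/104 = 45/52
mL = -1/2·sL + -1·sR = -207/104
mR = 0·sL + -1·sR = -45/52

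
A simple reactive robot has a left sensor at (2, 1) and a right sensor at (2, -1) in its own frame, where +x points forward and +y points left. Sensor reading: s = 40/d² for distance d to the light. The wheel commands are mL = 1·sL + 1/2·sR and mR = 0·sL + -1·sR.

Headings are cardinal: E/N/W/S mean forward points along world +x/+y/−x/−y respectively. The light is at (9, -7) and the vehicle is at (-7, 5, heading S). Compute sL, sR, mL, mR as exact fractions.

8/65 40/389 4412/25285 -40/389

left sensor world pos  = (-6, 3); dL² = 325
right sensor world pos = (-8, 3); dR² = 389
sL = 40/325 = 8/65
sR = 40/389 = 40/389
mL = 1·sL + 1/2·sR = 4412/25285
mR = 0·sL + -1·sR = -40/389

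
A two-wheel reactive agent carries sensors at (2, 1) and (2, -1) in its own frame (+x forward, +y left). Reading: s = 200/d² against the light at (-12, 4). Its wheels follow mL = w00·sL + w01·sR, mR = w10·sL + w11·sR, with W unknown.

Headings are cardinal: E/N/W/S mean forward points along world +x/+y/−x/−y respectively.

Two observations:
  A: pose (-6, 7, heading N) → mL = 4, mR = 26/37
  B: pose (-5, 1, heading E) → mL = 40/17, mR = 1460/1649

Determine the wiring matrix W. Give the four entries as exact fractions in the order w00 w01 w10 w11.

1 0 -1/2 1

obs A: pose=(-6,7,N) → sL=4, sR=100/37, mL=4, mR=26/37
obs B: pose=(-5,1,E) → sL=40/17, sR=200/97, mL=40/17, mR=1460/1649
sensor matrix S = [[4, 100/37], [40/17, 200/97]]; det S = 115200/61013
solve [mL_A; mL_B] = S·[w00; w01] and [mR_A; mR_B] = S·[w10; w11]:
  w00 = 1, w01 = 0, w10 = -1/2, w11 = 1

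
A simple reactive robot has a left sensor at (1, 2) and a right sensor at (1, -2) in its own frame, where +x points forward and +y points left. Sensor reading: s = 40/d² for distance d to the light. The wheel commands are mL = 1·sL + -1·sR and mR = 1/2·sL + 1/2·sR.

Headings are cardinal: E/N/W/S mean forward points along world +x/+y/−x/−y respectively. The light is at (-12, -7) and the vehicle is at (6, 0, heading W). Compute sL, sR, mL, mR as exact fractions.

left sensor world pos  = (5, -2); dL² = 314
right sensor world pos = (5, 2); dR² = 370
sL = 40/314 = 20/157
sR = 40/370 = 4/37
mL = 1·sL + -1·sR = 112/5809
mR = 1/2·sL + 1/2·sR = 684/5809

20/157 4/37 112/5809 684/5809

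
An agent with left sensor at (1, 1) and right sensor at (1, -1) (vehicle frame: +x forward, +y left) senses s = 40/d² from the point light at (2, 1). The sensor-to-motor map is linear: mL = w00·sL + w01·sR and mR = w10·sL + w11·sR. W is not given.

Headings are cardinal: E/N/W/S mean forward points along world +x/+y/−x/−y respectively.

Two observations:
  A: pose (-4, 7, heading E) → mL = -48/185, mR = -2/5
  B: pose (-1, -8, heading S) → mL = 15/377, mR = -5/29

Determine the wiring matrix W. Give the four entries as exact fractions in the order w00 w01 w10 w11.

obs A: pose=(-4,7,E) → sL=20/37, sR=4/5, mL=-48/185, mR=-2/5
obs B: pose=(-1,-8,S) → sL=5/13, sR=10/29, mL=15/377, mR=-5/29
sensor matrix S = [[20/37, 4/5], [5/13, 10/29]]; det S = -1692/13949
solve [mL_A; mL_B] = S·[w00; w01] and [mR_A; mR_B] = S·[w10; w11]:
  w00 = 1, w01 = -1, w10 = 0, w11 = -1/2

1 -1 0 -1/2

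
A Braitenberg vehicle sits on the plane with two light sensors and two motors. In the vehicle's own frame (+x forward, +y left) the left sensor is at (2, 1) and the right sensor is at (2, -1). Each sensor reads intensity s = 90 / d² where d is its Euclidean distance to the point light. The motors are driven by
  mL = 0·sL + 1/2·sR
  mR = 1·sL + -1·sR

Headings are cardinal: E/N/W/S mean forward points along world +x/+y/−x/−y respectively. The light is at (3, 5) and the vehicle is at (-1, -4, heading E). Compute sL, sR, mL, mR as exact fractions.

45/34 45/52 45/104 405/884

left sensor world pos  = (1, -3); dL² = 68
right sensor world pos = (1, -5); dR² = 104
sL = 90/68 = 45/34
sR = 90/104 = 45/52
mL = 0·sL + 1/2·sR = 45/104
mR = 1·sL + -1·sR = 405/884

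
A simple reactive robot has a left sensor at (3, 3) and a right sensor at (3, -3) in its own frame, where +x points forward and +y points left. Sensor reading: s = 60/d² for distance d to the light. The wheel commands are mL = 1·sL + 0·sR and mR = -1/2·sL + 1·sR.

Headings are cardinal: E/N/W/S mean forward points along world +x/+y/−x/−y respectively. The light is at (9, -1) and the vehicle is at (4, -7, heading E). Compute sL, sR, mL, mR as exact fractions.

left sensor world pos  = (7, -4); dL² = 13
right sensor world pos = (7, -10); dR² = 85
sL = 60/13 = 60/13
sR = 60/85 = 12/17
mL = 1·sL + 0·sR = 60/13
mR = -1/2·sL + 1·sR = -354/221

60/13 12/17 60/13 -354/221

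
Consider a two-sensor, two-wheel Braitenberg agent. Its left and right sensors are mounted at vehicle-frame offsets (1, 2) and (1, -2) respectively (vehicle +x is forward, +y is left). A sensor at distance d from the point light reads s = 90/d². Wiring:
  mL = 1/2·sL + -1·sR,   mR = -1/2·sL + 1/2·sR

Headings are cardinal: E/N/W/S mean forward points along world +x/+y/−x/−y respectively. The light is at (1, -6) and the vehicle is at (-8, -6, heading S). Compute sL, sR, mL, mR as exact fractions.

9/5 45/61 99/610 -162/305

left sensor world pos  = (-6, -7); dL² = 50
right sensor world pos = (-10, -7); dR² = 122
sL = 90/50 = 9/5
sR = 90/122 = 45/61
mL = 1/2·sL + -1·sR = 99/610
mR = -1/2·sL + 1/2·sR = -162/305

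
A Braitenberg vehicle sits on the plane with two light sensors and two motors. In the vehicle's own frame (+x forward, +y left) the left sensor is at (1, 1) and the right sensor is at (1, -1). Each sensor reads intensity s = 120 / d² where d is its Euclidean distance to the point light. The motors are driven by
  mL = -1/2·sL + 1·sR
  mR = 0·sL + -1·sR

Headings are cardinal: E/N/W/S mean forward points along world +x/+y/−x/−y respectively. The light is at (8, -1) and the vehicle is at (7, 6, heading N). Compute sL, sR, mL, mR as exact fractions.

30/17 15/8 135/136 -15/8

left sensor world pos  = (6, 7); dL² = 68
right sensor world pos = (8, 7); dR² = 64
sL = 120/68 = 30/17
sR = 120/64 = 15/8
mL = -1/2·sL + 1·sR = 135/136
mR = 0·sL + -1·sR = -15/8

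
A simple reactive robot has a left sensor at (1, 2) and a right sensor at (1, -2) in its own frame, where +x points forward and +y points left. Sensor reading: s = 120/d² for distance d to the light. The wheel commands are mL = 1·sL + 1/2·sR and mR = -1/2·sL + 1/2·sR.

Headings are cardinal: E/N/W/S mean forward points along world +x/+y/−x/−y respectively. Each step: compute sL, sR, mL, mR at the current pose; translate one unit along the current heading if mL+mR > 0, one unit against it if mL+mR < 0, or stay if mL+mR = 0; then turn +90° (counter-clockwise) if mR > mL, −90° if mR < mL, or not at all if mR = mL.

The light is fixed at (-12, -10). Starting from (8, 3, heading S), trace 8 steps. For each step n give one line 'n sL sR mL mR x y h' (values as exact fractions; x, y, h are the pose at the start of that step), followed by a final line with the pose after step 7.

0 30/157 10/39 1955/6123 200/6123 8 3 S
1 120/461 120/557 94500/256777 -5760/256777 8 2 W
2 60/229 12/61 5034/13969 -456/13969 7 2 N
3 24/125 120/521 20004/65125 1248/65125 7 3 E
4 30/157 10/39 1955/6123 200/6123 8 3 S
5 120/461 120/557 94500/256777 -5760/256777 8 2 W
6 60/229 12/61 5034/13969 -456/13969 7 2 N
7 24/125 120/521 20004/65125 1248/65125 7 3 E
final 8 3 S

n=0: pose=(8,3,S); sL=30/157, sR=10/39; mL=1955/6123, mR=200/6123; mL+mR=2155/6123 → advance +1; mR−mL=-45/157 → turn -1·90°
n=1: pose=(8,2,W); sL=120/461, sR=120/557; mL=94500/256777, mR=-5760/256777; mL+mR=88740/256777 → advance +1; mR−mL=-180/461 → turn -1·90°
n=2: pose=(7,2,N); sL=60/229, sR=12/61; mL=5034/13969, mR=-456/13969; mL+mR=4578/13969 → advance +1; mR−mL=-90/229 → turn -1·90°
n=3: pose=(7,3,E); sL=24/125, sR=120/521; mL=20004/65125, mR=1248/65125; mL+mR=21252/65125 → advance +1; mR−mL=-36/125 → turn -1·90°
n=4: pose=(8,3,S); sL=30/157, sR=10/39; mL=1955/6123, mR=200/6123; mL+mR=2155/6123 → advance +1; mR−mL=-45/157 → turn -1·90°
n=5: pose=(8,2,W); sL=120/461, sR=120/557; mL=94500/256777, mR=-5760/256777; mL+mR=88740/256777 → advance +1; mR−mL=-180/461 → turn -1·90°
n=6: pose=(7,2,N); sL=60/229, sR=12/61; mL=5034/13969, mR=-456/13969; mL+mR=4578/13969 → advance +1; mR−mL=-90/229 → turn -1·90°
n=7: pose=(7,3,E); sL=24/125, sR=120/521; mL=20004/65125, mR=1248/65125; mL+mR=21252/65125 → advance +1; mR−mL=-36/125 → turn -1·90°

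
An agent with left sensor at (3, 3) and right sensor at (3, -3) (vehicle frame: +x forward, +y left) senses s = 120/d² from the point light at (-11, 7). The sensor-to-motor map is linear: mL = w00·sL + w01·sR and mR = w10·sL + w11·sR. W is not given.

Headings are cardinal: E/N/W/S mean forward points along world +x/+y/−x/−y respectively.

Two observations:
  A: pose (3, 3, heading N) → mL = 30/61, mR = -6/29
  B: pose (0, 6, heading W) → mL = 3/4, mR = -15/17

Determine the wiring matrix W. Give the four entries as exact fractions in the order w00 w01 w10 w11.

1/2 0 0 -1/2

obs A: pose=(3,3,N) → sL=60/61, sR=12/29, mL=30/61, mR=-6/29
obs B: pose=(0,6,W) → sL=3/2, sR=30/17, mL=3/4, mR=-15/17
sensor matrix S = [[60/61, 12/29], [3/2, 30/17]]; det S = 33534/30073
solve [mL_A; mL_B] = S·[w00; w01] and [mR_A; mR_B] = S·[w10; w11]:
  w00 = 1/2, w01 = 0, w10 = 0, w11 = -1/2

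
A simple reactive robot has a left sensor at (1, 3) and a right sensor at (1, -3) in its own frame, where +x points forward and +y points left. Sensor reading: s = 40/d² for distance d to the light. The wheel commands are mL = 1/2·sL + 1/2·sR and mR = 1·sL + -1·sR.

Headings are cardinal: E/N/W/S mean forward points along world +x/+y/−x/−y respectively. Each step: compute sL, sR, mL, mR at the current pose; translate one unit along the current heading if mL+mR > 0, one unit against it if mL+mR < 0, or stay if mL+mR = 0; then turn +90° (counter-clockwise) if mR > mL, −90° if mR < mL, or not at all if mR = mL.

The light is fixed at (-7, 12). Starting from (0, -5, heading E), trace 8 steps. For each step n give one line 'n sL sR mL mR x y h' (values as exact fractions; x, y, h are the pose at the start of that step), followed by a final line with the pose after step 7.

0 2/13 5/58 181/1508 51/754 0 -5 E
1 8/89 40/349 3176/31061 -768/31061 1 -5 S
2 4/49 20/137 764/6713 -432/6713 1 -6 W
3 8/61 40/389 2776/23729 672/23729 0 -6 N
4 2/13 5/58 181/1508 51/754 0 -5 E
5 8/89 40/349 3176/31061 -768/31061 1 -5 S
6 4/49 20/137 764/6713 -432/6713 1 -6 W
7 8/61 40/389 2776/23729 672/23729 0 -6 N
final 0 -5 E

n=0: pose=(0,-5,E); sL=2/13, sR=5/58; mL=181/1508, mR=51/754; mL+mR=283/1508 → advance +1; mR−mL=-79/1508 → turn -1·90°
n=1: pose=(1,-5,S); sL=8/89, sR=40/349; mL=3176/31061, mR=-768/31061; mL+mR=2408/31061 → advance +1; mR−mL=-3944/31061 → turn -1·90°
n=2: pose=(1,-6,W); sL=4/49, sR=20/137; mL=764/6713, mR=-432/6713; mL+mR=332/6713 → advance +1; mR−mL=-1196/6713 → turn -1·90°
n=3: pose=(0,-6,N); sL=8/61, sR=40/389; mL=2776/23729, mR=672/23729; mL+mR=3448/23729 → advance +1; mR−mL=-2104/23729 → turn -1·90°
n=4: pose=(0,-5,E); sL=2/13, sR=5/58; mL=181/1508, mR=51/754; mL+mR=283/1508 → advance +1; mR−mL=-79/1508 → turn -1·90°
n=5: pose=(1,-5,S); sL=8/89, sR=40/349; mL=3176/31061, mR=-768/31061; mL+mR=2408/31061 → advance +1; mR−mL=-3944/31061 → turn -1·90°
n=6: pose=(1,-6,W); sL=4/49, sR=20/137; mL=764/6713, mR=-432/6713; mL+mR=332/6713 → advance +1; mR−mL=-1196/6713 → turn -1·90°
n=7: pose=(0,-6,N); sL=8/61, sR=40/389; mL=2776/23729, mR=672/23729; mL+mR=3448/23729 → advance +1; mR−mL=-2104/23729 → turn -1·90°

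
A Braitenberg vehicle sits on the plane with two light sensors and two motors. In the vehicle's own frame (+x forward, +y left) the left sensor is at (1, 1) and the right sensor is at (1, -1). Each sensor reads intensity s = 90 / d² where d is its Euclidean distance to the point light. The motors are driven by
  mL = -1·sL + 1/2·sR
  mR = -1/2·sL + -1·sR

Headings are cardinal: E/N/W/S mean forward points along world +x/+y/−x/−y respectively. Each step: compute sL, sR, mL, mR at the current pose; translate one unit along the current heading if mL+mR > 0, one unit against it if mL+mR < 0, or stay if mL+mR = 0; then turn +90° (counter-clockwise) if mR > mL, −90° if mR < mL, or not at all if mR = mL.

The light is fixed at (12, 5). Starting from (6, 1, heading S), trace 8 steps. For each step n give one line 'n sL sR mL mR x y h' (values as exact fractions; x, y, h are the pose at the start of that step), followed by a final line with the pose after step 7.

n=0: pose=(6,1,S); sL=9/5, sR=45/37; mL=-441/370, mR=-783/370; mL+mR=-612/185 → advance -1; mR−mL=-171/185 → turn -1·90°
n=1: pose=(6,2,W); sL=18/13, sR=90/53; mL=-369/689, mR=-1647/689; mL+mR=-2016/689 → advance -1; mR−mL=-1278/689 → turn -1·90°
n=2: pose=(7,2,N); sL=9/4, sR=9/2; mL=0, mR=-45/8; mL+mR=-45/8 → advance -1; mR−mL=-45/8 → turn -1·90°
n=3: pose=(7,1,E); sL=18/5, sR=90/41; mL=-513/205, mR=-819/205; mL+mR=-1332/205 → advance -1; mR−mL=-306/205 → turn -1·90°
n=4: pose=(6,1,S); sL=9/5, sR=45/37; mL=-441/370, mR=-783/370; mL+mR=-612/185 → advance -1; mR−mL=-171/185 → turn -1·90°
n=5: pose=(6,2,W); sL=18/13, sR=90/53; mL=-369/689, mR=-1647/689; mL+mR=-2016/689 → advance -1; mR−mL=-1278/689 → turn -1·90°
n=6: pose=(7,2,N); sL=9/4, sR=9/2; mL=0, mR=-45/8; mL+mR=-45/8 → advance -1; mR−mL=-45/8 → turn -1·90°
n=7: pose=(7,1,E); sL=18/5, sR=90/41; mL=-513/205, mR=-819/205; mL+mR=-1332/205 → advance -1; mR−mL=-306/205 → turn -1·90°

0 9/5 45/37 -441/370 -783/370 6 1 S
1 18/13 90/53 -369/689 -1647/689 6 2 W
2 9/4 9/2 0 -45/8 7 2 N
3 18/5 90/41 -513/205 -819/205 7 1 E
4 9/5 45/37 -441/370 -783/370 6 1 S
5 18/13 90/53 -369/689 -1647/689 6 2 W
6 9/4 9/2 0 -45/8 7 2 N
7 18/5 90/41 -513/205 -819/205 7 1 E
final 6 1 S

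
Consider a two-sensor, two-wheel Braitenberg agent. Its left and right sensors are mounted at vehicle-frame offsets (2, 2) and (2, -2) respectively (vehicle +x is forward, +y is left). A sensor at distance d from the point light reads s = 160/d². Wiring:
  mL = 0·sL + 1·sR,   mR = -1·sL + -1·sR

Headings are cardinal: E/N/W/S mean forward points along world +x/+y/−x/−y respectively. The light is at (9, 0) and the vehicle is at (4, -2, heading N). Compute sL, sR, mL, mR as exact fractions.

left sensor world pos  = (2, 0); dL² = 49
right sensor world pos = (6, 0); dR² = 9
sL = 160/49 = 160/49
sR = 160/9 = 160/9
mL = 0·sL + 1·sR = 160/9
mR = -1·sL + -1·sR = -9280/441

160/49 160/9 160/9 -9280/441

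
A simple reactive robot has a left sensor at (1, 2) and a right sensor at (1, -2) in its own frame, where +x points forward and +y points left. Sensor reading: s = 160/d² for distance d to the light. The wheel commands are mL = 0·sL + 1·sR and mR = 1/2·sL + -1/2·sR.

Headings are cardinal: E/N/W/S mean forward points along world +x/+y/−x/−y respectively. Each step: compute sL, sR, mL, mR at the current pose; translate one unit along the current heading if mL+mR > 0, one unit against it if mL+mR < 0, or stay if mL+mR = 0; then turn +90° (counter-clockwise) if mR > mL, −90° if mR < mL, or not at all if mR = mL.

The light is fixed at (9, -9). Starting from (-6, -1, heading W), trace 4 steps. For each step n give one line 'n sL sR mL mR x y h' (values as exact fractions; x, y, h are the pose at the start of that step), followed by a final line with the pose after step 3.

0 40/73 40/89 40/89 320/6497 -6 -1 W
1 32/81 160/277 160/277 -2048/22437 -7 -1 N
2 80/173 80/137 80/137 -1440/23701 -7 0 E
3 160/233 160/353 160/353 9600/82249 -6 0 S
final -6 -1 W

n=0: pose=(-6,-1,W); sL=40/73, sR=40/89; mL=40/89, mR=320/6497; mL+mR=3240/6497 → advance +1; mR−mL=-2600/6497 → turn -1·90°
n=1: pose=(-7,-1,N); sL=32/81, sR=160/277; mL=160/277, mR=-2048/22437; mL+mR=10912/22437 → advance +1; mR−mL=-15008/22437 → turn -1·90°
n=2: pose=(-7,0,E); sL=80/173, sR=80/137; mL=80/137, mR=-1440/23701; mL+mR=12400/23701 → advance +1; mR−mL=-15280/23701 → turn -1·90°
n=3: pose=(-6,0,S); sL=160/233, sR=160/353; mL=160/353, mR=9600/82249; mL+mR=46880/82249 → advance +1; mR−mL=-27680/82249 → turn -1·90°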